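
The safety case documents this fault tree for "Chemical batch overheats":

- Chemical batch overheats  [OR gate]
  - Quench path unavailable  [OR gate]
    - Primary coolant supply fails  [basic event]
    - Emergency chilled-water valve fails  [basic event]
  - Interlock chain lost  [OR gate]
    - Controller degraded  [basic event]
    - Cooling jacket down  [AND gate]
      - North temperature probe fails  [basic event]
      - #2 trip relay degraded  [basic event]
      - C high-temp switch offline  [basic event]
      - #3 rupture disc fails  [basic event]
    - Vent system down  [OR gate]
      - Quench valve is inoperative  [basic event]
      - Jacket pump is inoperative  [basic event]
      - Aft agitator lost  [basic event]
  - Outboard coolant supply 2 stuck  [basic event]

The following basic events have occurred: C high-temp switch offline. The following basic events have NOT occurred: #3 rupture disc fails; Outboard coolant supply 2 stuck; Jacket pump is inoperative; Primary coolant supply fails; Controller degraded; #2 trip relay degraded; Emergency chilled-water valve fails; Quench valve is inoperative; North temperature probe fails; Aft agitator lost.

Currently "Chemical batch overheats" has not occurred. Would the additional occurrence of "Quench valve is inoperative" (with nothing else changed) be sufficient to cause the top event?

Counterfactual: set "Quench valve is inoperative" to occurred.
Quench path unavailable [OR]: Primary coolant supply fails=not, Emergency chilled-water valve fails=not → no input occurs → does not occur.
Cooling jacket down [AND]: North temperature probe fails=not, #2 trip relay degraded=not, C high-temp switch offline=occurs, #3 rupture disc fails=not → not all inputs occur → does not occur.
Vent system down [OR]: Quench valve is inoperative=occurs, Jacket pump is inoperative=not, Aft agitator lost=not → at least one input occurs → occurs.
Interlock chain lost [OR]: Controller degraded=not, Cooling jacket down=not, Vent system down=occurs → at least one input occurs → occurs.
Chemical batch overheats [OR]: Quench path unavailable=not, Interlock chain lost=occurs, Outboard coolant supply 2 stuck=not → at least one input occurs → occurs.

Yes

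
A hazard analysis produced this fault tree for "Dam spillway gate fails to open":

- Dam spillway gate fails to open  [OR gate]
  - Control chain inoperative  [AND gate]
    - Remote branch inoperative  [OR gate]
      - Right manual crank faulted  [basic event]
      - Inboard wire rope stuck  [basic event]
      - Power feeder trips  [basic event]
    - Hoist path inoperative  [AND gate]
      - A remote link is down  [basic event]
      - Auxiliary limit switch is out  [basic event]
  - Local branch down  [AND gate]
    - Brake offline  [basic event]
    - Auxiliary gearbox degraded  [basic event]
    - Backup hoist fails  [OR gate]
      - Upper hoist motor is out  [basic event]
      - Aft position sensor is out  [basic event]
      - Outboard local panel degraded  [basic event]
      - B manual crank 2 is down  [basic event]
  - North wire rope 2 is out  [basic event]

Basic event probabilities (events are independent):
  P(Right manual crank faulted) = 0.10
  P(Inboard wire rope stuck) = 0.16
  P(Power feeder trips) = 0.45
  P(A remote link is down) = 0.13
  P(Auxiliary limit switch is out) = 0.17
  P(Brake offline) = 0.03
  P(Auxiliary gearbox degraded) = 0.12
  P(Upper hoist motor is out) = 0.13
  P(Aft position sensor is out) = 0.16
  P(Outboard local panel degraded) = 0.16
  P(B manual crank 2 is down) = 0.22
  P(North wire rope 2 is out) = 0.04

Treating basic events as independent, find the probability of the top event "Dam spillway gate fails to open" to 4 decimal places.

0.0542

P(Remote branch inoperative) [OR] = 1 − (1−0.10) × (1−0.16) × (1−0.45) = 0.584200
P(Hoist path inoperative) [AND] = 0.13 × 0.17 = 0.022100
P(Control chain inoperative) [AND] = 0.584200 × 0.022100 = 0.012911
P(Backup hoist fails) [OR] = 1 − (1−0.13) × (1−0.16) × (1−0.16) × (1−0.22) = 0.521180
P(Local branch down) [AND] = 0.03 × 0.12 × 0.521180 = 0.001876
P(Dam spillway gate fails to open) [OR] = 1 − (1−0.012911) × (1−0.001876) × (1−0.04) = 0.054172
Rounded to 4 decimal places: P(Dam spillway gate fails to open) ≈ 0.0542.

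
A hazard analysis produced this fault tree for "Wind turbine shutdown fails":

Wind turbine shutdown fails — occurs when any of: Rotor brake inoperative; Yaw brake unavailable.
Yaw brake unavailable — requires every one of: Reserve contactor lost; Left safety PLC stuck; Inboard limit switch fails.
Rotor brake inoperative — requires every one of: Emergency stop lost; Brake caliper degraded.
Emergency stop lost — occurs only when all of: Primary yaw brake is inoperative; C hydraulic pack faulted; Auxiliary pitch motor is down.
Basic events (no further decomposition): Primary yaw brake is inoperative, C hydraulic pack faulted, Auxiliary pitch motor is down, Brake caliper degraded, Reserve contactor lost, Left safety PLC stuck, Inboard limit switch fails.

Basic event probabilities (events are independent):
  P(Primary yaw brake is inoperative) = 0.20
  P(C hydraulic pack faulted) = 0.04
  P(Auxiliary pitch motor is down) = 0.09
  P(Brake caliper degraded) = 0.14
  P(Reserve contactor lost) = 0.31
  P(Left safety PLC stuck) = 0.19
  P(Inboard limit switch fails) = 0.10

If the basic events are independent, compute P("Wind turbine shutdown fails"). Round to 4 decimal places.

0.0060

P(Emergency stop lost) [AND] = 0.20 × 0.04 × 0.09 = 0.000720
P(Rotor brake inoperative) [AND] = 0.000720 × 0.14 = 0.000101
P(Yaw brake unavailable) [AND] = 0.31 × 0.19 × 0.10 = 0.005890
P(Wind turbine shutdown fails) [OR] = 1 − (1−0.000101) × (1−0.005890) = 0.005990
Rounded to 4 decimal places: P(Wind turbine shutdown fails) ≈ 0.0060.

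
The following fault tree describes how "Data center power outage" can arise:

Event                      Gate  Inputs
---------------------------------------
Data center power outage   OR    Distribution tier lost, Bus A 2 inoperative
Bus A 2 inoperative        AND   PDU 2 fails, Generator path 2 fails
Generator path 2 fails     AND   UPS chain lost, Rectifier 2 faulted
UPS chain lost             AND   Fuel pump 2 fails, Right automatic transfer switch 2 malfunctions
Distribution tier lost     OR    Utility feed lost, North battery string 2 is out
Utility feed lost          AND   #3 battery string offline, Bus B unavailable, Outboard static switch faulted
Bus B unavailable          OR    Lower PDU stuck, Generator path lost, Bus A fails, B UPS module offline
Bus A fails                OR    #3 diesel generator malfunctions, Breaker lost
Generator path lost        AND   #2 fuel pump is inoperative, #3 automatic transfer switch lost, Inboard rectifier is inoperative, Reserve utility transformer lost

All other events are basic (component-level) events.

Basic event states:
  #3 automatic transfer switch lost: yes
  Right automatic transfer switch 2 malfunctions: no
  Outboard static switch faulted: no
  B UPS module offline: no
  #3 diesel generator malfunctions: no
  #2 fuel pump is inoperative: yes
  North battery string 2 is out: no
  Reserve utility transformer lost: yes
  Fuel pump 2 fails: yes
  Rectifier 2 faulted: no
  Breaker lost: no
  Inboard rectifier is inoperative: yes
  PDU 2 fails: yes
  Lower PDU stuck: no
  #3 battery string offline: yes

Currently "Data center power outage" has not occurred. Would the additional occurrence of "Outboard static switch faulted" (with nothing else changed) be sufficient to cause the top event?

Counterfactual: set "Outboard static switch faulted" to occurred.
Generator path lost [AND]: #2 fuel pump is inoperative=occurs, #3 automatic transfer switch lost=occurs, Inboard rectifier is inoperative=occurs, Reserve utility transformer lost=occurs → all inputs occur → occurs.
Bus A fails [OR]: #3 diesel generator malfunctions=not, Breaker lost=not → no input occurs → does not occur.
Bus B unavailable [OR]: Lower PDU stuck=not, Generator path lost=occurs, Bus A fails=not, B UPS module offline=not → at least one input occurs → occurs.
Utility feed lost [AND]: #3 battery string offline=occurs, Bus B unavailable=occurs, Outboard static switch faulted=occurs → all inputs occur → occurs.
Distribution tier lost [OR]: Utility feed lost=occurs, North battery string 2 is out=not → at least one input occurs → occurs.
UPS chain lost [AND]: Fuel pump 2 fails=occurs, Right automatic transfer switch 2 malfunctions=not → not all inputs occur → does not occur.
Generator path 2 fails [AND]: UPS chain lost=not, Rectifier 2 faulted=not → not all inputs occur → does not occur.
Bus A 2 inoperative [AND]: PDU 2 fails=occurs, Generator path 2 fails=not → not all inputs occur → does not occur.
Data center power outage [OR]: Distribution tier lost=occurs, Bus A 2 inoperative=not → at least one input occurs → occurs.

Yes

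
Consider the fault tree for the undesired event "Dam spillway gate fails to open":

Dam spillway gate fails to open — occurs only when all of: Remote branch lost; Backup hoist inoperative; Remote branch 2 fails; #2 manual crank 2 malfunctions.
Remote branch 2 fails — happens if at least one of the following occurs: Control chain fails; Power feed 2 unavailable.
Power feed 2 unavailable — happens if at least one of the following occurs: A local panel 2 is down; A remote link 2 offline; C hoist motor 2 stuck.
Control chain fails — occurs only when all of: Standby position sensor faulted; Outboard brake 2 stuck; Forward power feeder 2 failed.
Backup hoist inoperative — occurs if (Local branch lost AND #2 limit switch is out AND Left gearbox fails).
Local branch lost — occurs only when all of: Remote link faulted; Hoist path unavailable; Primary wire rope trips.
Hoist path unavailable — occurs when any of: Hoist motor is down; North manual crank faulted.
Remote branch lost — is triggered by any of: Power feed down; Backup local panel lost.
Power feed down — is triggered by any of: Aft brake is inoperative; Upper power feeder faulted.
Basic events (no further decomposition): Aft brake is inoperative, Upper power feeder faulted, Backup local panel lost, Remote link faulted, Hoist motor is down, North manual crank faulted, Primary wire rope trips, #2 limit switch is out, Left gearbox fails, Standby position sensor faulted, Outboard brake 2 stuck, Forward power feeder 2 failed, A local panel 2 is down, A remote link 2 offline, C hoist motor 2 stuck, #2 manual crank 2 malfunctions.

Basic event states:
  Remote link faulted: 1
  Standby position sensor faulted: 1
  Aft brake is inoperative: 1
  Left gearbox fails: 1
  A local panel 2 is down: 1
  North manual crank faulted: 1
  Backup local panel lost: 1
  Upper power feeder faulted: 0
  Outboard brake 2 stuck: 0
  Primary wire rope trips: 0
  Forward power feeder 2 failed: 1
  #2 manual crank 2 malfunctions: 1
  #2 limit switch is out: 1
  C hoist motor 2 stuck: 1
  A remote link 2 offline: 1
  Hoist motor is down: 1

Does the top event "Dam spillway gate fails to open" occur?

Power feed down [OR]: Aft brake is inoperative=occurs, Upper power feeder faulted=not → at least one input occurs → occurs.
Remote branch lost [OR]: Power feed down=occurs, Backup local panel lost=occurs → at least one input occurs → occurs.
Hoist path unavailable [OR]: Hoist motor is down=occurs, North manual crank faulted=occurs → at least one input occurs → occurs.
Local branch lost [AND]: Remote link faulted=occurs, Hoist path unavailable=occurs, Primary wire rope trips=not → not all inputs occur → does not occur.
Backup hoist inoperative [AND]: Local branch lost=not, #2 limit switch is out=occurs, Left gearbox fails=occurs → not all inputs occur → does not occur.
Control chain fails [AND]: Standby position sensor faulted=occurs, Outboard brake 2 stuck=not, Forward power feeder 2 failed=occurs → not all inputs occur → does not occur.
Power feed 2 unavailable [OR]: A local panel 2 is down=occurs, A remote link 2 offline=occurs, C hoist motor 2 stuck=occurs → at least one input occurs → occurs.
Remote branch 2 fails [OR]: Control chain fails=not, Power feed 2 unavailable=occurs → at least one input occurs → occurs.
Dam spillway gate fails to open [AND]: Remote branch lost=occurs, Backup hoist inoperative=not, Remote branch 2 fails=occurs, #2 manual crank 2 malfunctions=occurs → not all inputs occur → does not occur.

No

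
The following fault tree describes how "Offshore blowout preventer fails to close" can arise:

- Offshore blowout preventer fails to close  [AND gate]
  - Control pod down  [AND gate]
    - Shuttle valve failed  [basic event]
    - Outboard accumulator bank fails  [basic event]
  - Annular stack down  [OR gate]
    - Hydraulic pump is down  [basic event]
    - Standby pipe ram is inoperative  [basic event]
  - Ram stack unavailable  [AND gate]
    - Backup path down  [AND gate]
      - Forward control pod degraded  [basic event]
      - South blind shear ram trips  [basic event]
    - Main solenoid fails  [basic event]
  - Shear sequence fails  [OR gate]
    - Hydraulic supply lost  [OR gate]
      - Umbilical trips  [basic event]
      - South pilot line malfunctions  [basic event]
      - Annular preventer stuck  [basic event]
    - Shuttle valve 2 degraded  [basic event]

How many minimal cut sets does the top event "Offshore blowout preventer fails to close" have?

Control pod down [AND]: one cut set from each child combined → 1 × 1 = 1 cut set(s).
Annular stack down [OR]: union of children's cut sets → 2 cut set(s).
Backup path down [AND]: one cut set from each child combined → 1 × 1 = 1 cut set(s).
Ram stack unavailable [AND]: one cut set from each child combined → 1 × 1 = 1 cut set(s).
Hydraulic supply lost [OR]: union of children's cut sets → 3 cut set(s).
Shear sequence fails [OR]: union of children's cut sets → 4 cut set(s).
Offshore blowout preventer fails to close [AND]: one cut set from each child combined → 1 × 2 × 1 × 4 = 8 cut set(s).
Minimal cut sets: {Forward control pod degraded, Hydraulic pump is down, Main solenoid fails, Outboard accumulator bank fails, Shuttle valve failed, South blind shear ram trips, Umbilical trips}; {Forward control pod degraded, Hydraulic pump is down, Main solenoid fails, Outboard accumulator bank fails, Shuttle valve failed, South blind shear ram trips, South pilot line malfunctions}; {Annular preventer stuck, Forward control pod degraded, Hydraulic pump is down, Main solenoid fails, Outboard accumulator bank fails, Shuttle valve failed, South blind shear ram trips}; {Forward control pod degraded, Hydraulic pump is down, Main solenoid fails, Outboard accumulator bank fails, Shuttle valve 2 degraded, Shuttle valve failed, South blind shear ram trips}; {Forward control pod degraded, Main solenoid fails, Outboard accumulator bank fails, Shuttle valve failed, South blind shear ram trips, Standby pipe ram is inoperative, Umbilical trips}; {Forward control pod degraded, Main solenoid fails, Outboard accumulator bank fails, Shuttle valve failed, South blind shear ram trips, South pilot line malfunctions, Standby pipe ram is inoperative}; {Annular preventer stuck, Forward control pod degraded, Main solenoid fails, Outboard accumulator bank fails, Shuttle valve failed, South blind shear ram trips, Standby pipe ram is inoperative}; {Forward control pod degraded, Main solenoid fails, Outboard accumulator bank fails, Shuttle valve 2 degraded, Shuttle valve failed, South blind shear ram trips, Standby pipe ram is inoperative}.

8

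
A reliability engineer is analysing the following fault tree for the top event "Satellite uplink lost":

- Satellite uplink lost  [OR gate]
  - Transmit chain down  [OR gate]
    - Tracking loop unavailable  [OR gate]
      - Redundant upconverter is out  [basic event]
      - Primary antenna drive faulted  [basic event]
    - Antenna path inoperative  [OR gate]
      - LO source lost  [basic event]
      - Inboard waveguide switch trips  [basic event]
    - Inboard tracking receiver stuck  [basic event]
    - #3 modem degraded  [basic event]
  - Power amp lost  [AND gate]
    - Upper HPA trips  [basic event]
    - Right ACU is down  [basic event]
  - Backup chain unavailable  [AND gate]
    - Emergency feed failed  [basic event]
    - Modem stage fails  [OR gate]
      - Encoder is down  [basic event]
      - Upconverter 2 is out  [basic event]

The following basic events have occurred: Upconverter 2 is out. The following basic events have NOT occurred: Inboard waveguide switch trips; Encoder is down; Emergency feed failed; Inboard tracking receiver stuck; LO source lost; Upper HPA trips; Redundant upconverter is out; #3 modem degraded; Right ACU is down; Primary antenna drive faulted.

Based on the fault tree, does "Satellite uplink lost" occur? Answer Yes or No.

No

Tracking loop unavailable [OR]: Redundant upconverter is out=not, Primary antenna drive faulted=not → no input occurs → does not occur.
Antenna path inoperative [OR]: LO source lost=not, Inboard waveguide switch trips=not → no input occurs → does not occur.
Transmit chain down [OR]: Tracking loop unavailable=not, Antenna path inoperative=not, Inboard tracking receiver stuck=not, #3 modem degraded=not → no input occurs → does not occur.
Power amp lost [AND]: Upper HPA trips=not, Right ACU is down=not → not all inputs occur → does not occur.
Modem stage fails [OR]: Encoder is down=not, Upconverter 2 is out=occurs → at least one input occurs → occurs.
Backup chain unavailable [AND]: Emergency feed failed=not, Modem stage fails=occurs → not all inputs occur → does not occur.
Satellite uplink lost [OR]: Transmit chain down=not, Power amp lost=not, Backup chain unavailable=not → no input occurs → does not occur.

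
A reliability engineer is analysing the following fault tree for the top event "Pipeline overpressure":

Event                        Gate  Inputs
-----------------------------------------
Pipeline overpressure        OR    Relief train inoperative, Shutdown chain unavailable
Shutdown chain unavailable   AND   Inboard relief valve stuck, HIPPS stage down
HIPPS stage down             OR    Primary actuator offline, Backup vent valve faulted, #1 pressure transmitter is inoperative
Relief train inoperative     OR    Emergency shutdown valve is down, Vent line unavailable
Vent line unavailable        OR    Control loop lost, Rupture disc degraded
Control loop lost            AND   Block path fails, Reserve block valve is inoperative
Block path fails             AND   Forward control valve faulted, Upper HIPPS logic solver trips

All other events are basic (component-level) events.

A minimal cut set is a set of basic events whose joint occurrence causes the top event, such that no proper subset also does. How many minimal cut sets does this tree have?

Block path fails [AND]: one cut set from each child combined → 1 × 1 = 1 cut set(s).
Control loop lost [AND]: one cut set from each child combined → 1 × 1 = 1 cut set(s).
Vent line unavailable [OR]: union of children's cut sets → 2 cut set(s).
Relief train inoperative [OR]: union of children's cut sets → 3 cut set(s).
HIPPS stage down [OR]: union of children's cut sets → 3 cut set(s).
Shutdown chain unavailable [AND]: one cut set from each child combined → 1 × 3 = 3 cut set(s).
Pipeline overpressure [OR]: union of children's cut sets → 6 cut set(s).
Minimal cut sets: {Emergency shutdown valve is down}; {Forward control valve faulted, Reserve block valve is inoperative, Upper HIPPS logic solver trips}; {Rupture disc degraded}; {Inboard relief valve stuck, Primary actuator offline}; {Backup vent valve faulted, Inboard relief valve stuck}; {#1 pressure transmitter is inoperative, Inboard relief valve stuck}.

6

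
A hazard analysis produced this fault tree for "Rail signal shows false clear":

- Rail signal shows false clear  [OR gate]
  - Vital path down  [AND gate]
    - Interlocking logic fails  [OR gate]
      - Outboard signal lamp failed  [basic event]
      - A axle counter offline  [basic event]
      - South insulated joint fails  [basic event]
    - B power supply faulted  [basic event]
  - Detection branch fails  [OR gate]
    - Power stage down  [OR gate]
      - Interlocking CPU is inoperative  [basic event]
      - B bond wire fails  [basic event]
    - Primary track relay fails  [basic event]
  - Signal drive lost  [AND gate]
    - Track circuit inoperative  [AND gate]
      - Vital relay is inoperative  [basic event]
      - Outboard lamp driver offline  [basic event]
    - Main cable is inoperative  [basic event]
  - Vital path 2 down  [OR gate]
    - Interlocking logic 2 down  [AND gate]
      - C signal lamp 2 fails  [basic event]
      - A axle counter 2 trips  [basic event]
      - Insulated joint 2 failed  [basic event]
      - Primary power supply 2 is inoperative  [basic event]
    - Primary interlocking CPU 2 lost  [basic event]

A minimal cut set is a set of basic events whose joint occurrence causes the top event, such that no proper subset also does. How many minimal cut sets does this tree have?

Interlocking logic fails [OR]: union of children's cut sets → 3 cut set(s).
Vital path down [AND]: one cut set from each child combined → 3 × 1 = 3 cut set(s).
Power stage down [OR]: union of children's cut sets → 2 cut set(s).
Detection branch fails [OR]: union of children's cut sets → 3 cut set(s).
Track circuit inoperative [AND]: one cut set from each child combined → 1 × 1 = 1 cut set(s).
Signal drive lost [AND]: one cut set from each child combined → 1 × 1 = 1 cut set(s).
Interlocking logic 2 down [AND]: one cut set from each child combined → 1 × 1 × 1 × 1 = 1 cut set(s).
Vital path 2 down [OR]: union of children's cut sets → 2 cut set(s).
Rail signal shows false clear [OR]: union of children's cut sets → 9 cut set(s).
Minimal cut sets: {B power supply faulted, Outboard signal lamp failed}; {A axle counter offline, B power supply faulted}; {B power supply faulted, South insulated joint fails}; {Interlocking CPU is inoperative}; {B bond wire fails}; {Primary track relay fails}; {Main cable is inoperative, Outboard lamp driver offline, Vital relay is inoperative}; {A axle counter 2 trips, C signal lamp 2 fails, Insulated joint 2 failed, Primary power supply 2 is inoperative}; {Primary interlocking CPU 2 lost}.

9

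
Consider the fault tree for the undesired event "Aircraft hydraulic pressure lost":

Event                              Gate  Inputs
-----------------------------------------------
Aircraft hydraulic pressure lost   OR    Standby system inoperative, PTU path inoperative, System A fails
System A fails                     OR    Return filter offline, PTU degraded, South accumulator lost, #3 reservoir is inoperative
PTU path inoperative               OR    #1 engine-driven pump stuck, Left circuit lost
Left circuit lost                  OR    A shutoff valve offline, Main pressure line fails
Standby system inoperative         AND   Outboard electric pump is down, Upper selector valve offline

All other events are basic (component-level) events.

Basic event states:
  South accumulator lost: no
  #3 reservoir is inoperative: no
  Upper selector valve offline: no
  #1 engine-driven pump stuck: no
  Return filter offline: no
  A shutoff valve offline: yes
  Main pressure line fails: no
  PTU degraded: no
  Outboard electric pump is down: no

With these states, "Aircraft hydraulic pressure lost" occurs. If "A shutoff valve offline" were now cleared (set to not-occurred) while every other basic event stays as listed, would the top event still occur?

Counterfactual: set "A shutoff valve offline" to not occurred.
Standby system inoperative [AND]: Outboard electric pump is down=not, Upper selector valve offline=not → not all inputs occur → does not occur.
Left circuit lost [OR]: A shutoff valve offline=not, Main pressure line fails=not → no input occurs → does not occur.
PTU path inoperative [OR]: #1 engine-driven pump stuck=not, Left circuit lost=not → no input occurs → does not occur.
System A fails [OR]: Return filter offline=not, PTU degraded=not, South accumulator lost=not, #3 reservoir is inoperative=not → no input occurs → does not occur.
Aircraft hydraulic pressure lost [OR]: Standby system inoperative=not, PTU path inoperative=not, System A fails=not → no input occurs → does not occur.

No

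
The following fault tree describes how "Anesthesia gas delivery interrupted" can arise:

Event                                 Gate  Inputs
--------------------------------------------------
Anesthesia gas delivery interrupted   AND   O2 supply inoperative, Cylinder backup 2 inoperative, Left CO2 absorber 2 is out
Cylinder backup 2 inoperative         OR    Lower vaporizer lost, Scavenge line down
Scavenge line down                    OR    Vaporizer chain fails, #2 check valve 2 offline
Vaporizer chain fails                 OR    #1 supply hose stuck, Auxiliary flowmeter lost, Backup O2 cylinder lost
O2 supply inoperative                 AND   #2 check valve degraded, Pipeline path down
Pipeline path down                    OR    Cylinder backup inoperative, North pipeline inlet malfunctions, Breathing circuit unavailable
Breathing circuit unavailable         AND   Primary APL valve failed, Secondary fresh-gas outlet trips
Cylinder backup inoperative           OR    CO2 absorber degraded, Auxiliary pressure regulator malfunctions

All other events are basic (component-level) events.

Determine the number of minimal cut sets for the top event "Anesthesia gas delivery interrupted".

20

Cylinder backup inoperative [OR]: union of children's cut sets → 2 cut set(s).
Breathing circuit unavailable [AND]: one cut set from each child combined → 1 × 1 = 1 cut set(s).
Pipeline path down [OR]: union of children's cut sets → 4 cut set(s).
O2 supply inoperative [AND]: one cut set from each child combined → 1 × 4 = 4 cut set(s).
Vaporizer chain fails [OR]: union of children's cut sets → 3 cut set(s).
Scavenge line down [OR]: union of children's cut sets → 4 cut set(s).
Cylinder backup 2 inoperative [OR]: union of children's cut sets → 5 cut set(s).
Anesthesia gas delivery interrupted [AND]: one cut set from each child combined → 4 × 5 × 1 = 20 cut set(s).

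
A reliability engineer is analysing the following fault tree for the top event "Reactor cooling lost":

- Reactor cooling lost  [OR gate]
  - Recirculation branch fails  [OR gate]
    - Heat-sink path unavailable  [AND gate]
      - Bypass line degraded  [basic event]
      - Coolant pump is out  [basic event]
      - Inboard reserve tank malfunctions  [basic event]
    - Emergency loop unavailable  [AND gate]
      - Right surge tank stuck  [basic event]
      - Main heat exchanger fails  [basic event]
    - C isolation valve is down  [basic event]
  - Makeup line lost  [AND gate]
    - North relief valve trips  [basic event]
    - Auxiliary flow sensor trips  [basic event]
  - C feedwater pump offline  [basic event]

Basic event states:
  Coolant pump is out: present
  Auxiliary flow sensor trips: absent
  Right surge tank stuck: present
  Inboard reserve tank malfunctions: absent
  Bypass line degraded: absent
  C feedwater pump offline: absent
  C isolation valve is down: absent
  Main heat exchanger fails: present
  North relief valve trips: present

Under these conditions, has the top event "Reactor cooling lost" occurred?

Yes

Heat-sink path unavailable [AND]: Bypass line degraded=not, Coolant pump is out=occurs, Inboard reserve tank malfunctions=not → not all inputs occur → does not occur.
Emergency loop unavailable [AND]: Right surge tank stuck=occurs, Main heat exchanger fails=occurs → all inputs occur → occurs.
Recirculation branch fails [OR]: Heat-sink path unavailable=not, Emergency loop unavailable=occurs, C isolation valve is down=not → at least one input occurs → occurs.
Makeup line lost [AND]: North relief valve trips=occurs, Auxiliary flow sensor trips=not → not all inputs occur → does not occur.
Reactor cooling lost [OR]: Recirculation branch fails=occurs, Makeup line lost=not, C feedwater pump offline=not → at least one input occurs → occurs.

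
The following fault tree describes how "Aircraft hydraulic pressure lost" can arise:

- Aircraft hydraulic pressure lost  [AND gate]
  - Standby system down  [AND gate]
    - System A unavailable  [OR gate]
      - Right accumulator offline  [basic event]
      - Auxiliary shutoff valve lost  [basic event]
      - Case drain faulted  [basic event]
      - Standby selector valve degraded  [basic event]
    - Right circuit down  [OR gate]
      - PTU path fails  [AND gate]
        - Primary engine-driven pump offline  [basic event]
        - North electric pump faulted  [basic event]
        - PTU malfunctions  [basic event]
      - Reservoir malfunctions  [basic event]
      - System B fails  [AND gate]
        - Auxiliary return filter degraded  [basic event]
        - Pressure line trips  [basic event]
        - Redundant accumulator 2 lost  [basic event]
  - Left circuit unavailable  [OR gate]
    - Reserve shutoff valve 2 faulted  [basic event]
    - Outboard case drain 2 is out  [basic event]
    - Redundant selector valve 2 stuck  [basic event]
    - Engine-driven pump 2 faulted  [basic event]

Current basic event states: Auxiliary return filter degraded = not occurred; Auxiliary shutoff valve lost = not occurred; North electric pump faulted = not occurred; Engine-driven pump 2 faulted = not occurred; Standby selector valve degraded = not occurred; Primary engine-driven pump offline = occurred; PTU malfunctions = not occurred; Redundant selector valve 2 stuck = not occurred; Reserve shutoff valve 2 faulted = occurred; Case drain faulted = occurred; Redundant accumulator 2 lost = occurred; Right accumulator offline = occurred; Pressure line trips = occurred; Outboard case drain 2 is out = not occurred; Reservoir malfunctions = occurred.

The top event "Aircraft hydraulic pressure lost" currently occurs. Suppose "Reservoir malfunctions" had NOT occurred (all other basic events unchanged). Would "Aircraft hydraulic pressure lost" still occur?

Counterfactual: set "Reservoir malfunctions" to not occurred.
System A unavailable [OR]: Right accumulator offline=occurs, Auxiliary shutoff valve lost=not, Case drain faulted=occurs, Standby selector valve degraded=not → at least one input occurs → occurs.
PTU path fails [AND]: Primary engine-driven pump offline=occurs, North electric pump faulted=not, PTU malfunctions=not → not all inputs occur → does not occur.
System B fails [AND]: Auxiliary return filter degraded=not, Pressure line trips=occurs, Redundant accumulator 2 lost=occurs → not all inputs occur → does not occur.
Right circuit down [OR]: PTU path fails=not, Reservoir malfunctions=not, System B fails=not → no input occurs → does not occur.
Standby system down [AND]: System A unavailable=occurs, Right circuit down=not → not all inputs occur → does not occur.
Left circuit unavailable [OR]: Reserve shutoff valve 2 faulted=occurs, Outboard case drain 2 is out=not, Redundant selector valve 2 stuck=not, Engine-driven pump 2 faulted=not → at least one input occurs → occurs.
Aircraft hydraulic pressure lost [AND]: Standby system down=not, Left circuit unavailable=occurs → not all inputs occur → does not occur.

No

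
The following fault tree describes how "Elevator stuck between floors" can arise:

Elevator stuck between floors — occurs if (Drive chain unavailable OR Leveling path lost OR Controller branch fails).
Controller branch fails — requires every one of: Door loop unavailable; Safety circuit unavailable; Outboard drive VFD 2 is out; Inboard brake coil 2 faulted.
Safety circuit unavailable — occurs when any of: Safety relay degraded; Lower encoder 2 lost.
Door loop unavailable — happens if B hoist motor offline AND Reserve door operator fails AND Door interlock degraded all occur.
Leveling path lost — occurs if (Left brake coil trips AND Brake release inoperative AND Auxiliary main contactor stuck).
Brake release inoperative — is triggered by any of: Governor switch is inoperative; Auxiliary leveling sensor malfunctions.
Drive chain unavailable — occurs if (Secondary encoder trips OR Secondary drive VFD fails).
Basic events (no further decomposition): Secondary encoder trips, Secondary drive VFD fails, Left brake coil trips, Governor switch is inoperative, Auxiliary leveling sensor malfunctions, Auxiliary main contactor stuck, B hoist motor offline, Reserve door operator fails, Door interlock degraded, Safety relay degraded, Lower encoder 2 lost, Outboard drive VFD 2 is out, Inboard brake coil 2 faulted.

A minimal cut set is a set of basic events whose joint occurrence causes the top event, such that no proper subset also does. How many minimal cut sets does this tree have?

Drive chain unavailable [OR]: union of children's cut sets → 2 cut set(s).
Brake release inoperative [OR]: union of children's cut sets → 2 cut set(s).
Leveling path lost [AND]: one cut set from each child combined → 1 × 2 × 1 = 2 cut set(s).
Door loop unavailable [AND]: one cut set from each child combined → 1 × 1 × 1 = 1 cut set(s).
Safety circuit unavailable [OR]: union of children's cut sets → 2 cut set(s).
Controller branch fails [AND]: one cut set from each child combined → 1 × 2 × 1 × 1 = 2 cut set(s).
Elevator stuck between floors [OR]: union of children's cut sets → 6 cut set(s).
Minimal cut sets: {Secondary encoder trips}; {Secondary drive VFD fails}; {Auxiliary main contactor stuck, Governor switch is inoperative, Left brake coil trips}; {Auxiliary leveling sensor malfunctions, Auxiliary main contactor stuck, Left brake coil trips}; {B hoist motor offline, Door interlock degraded, Inboard brake coil 2 faulted, Outboard drive VFD 2 is out, Reserve door operator fails, Safety relay degraded}; {B hoist motor offline, Door interlock degraded, Inboard brake coil 2 faulted, Lower encoder 2 lost, Outboard drive VFD 2 is out, Reserve door operator fails}.

6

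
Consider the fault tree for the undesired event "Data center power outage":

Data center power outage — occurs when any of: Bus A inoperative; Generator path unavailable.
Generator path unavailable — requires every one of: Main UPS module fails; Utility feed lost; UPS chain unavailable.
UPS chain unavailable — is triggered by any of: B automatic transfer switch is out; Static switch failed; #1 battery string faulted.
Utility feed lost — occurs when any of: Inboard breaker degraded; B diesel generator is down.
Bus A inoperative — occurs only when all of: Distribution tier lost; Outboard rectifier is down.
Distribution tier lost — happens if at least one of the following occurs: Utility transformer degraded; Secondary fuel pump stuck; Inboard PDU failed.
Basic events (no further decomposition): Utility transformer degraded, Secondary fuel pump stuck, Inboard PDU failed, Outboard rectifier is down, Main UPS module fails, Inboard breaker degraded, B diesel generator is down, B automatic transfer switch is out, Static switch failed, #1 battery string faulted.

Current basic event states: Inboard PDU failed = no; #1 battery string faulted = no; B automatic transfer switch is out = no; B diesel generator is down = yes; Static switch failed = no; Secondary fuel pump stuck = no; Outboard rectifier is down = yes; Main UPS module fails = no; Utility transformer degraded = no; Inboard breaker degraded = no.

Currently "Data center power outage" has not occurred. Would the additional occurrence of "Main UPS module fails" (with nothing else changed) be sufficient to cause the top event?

Counterfactual: set "Main UPS module fails" to occurred.
Distribution tier lost [OR]: Utility transformer degraded=not, Secondary fuel pump stuck=not, Inboard PDU failed=not → no input occurs → does not occur.
Bus A inoperative [AND]: Distribution tier lost=not, Outboard rectifier is down=occurs → not all inputs occur → does not occur.
Utility feed lost [OR]: Inboard breaker degraded=not, B diesel generator is down=occurs → at least one input occurs → occurs.
UPS chain unavailable [OR]: B automatic transfer switch is out=not, Static switch failed=not, #1 battery string faulted=not → no input occurs → does not occur.
Generator path unavailable [AND]: Main UPS module fails=occurs, Utility feed lost=occurs, UPS chain unavailable=not → not all inputs occur → does not occur.
Data center power outage [OR]: Bus A inoperative=not, Generator path unavailable=not → no input occurs → does not occur.

No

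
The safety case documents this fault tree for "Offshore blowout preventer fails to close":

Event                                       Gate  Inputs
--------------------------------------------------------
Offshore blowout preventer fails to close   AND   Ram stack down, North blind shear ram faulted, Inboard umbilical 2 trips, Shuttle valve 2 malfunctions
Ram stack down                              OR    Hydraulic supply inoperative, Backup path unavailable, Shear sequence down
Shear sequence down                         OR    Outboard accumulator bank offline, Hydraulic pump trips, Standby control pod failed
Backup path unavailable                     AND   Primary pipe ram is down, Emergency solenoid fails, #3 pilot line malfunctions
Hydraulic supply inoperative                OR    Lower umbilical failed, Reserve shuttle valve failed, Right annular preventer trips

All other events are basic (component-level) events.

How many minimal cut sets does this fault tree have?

Hydraulic supply inoperative [OR]: union of children's cut sets → 3 cut set(s).
Backup path unavailable [AND]: one cut set from each child combined → 1 × 1 × 1 = 1 cut set(s).
Shear sequence down [OR]: union of children's cut sets → 3 cut set(s).
Ram stack down [OR]: union of children's cut sets → 7 cut set(s).
Offshore blowout preventer fails to close [AND]: one cut set from each child combined → 7 × 1 × 1 × 1 = 7 cut set(s).
Minimal cut sets: {Inboard umbilical 2 trips, Lower umbilical failed, North blind shear ram faulted, Shuttle valve 2 malfunctions}; {Inboard umbilical 2 trips, North blind shear ram faulted, Reserve shuttle valve failed, Shuttle valve 2 malfunctions}; {Inboard umbilical 2 trips, North blind shear ram faulted, Right annular preventer trips, Shuttle valve 2 malfunctions}; {#3 pilot line malfunctions, Emergency solenoid fails, Inboard umbilical 2 trips, North blind shear ram faulted, Primary pipe ram is down, Shuttle valve 2 malfunctions}; {Inboard umbilical 2 trips, North blind shear ram faulted, Outboard accumulator bank offline, Shuttle valve 2 malfunctions}; {Hydraulic pump trips, Inboard umbilical 2 trips, North blind shear ram faulted, Shuttle valve 2 malfunctions}; {Inboard umbilical 2 trips, North blind shear ram faulted, Shuttle valve 2 malfunctions, Standby control pod failed}.

7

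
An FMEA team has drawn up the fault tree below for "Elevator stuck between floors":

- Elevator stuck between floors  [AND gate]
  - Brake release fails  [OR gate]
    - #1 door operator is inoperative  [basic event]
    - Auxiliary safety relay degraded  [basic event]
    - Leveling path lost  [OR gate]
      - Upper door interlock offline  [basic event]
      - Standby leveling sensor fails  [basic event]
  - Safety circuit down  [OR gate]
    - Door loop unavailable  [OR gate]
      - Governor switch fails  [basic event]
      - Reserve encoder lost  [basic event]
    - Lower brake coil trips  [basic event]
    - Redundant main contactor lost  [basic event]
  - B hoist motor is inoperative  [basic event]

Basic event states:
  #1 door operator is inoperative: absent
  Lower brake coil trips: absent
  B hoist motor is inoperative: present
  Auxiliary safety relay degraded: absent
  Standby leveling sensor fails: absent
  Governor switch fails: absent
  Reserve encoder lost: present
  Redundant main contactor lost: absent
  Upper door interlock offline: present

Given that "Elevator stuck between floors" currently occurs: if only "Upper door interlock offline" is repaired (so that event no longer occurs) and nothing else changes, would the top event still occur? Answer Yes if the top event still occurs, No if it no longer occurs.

Counterfactual: set "Upper door interlock offline" to not occurred.
Leveling path lost [OR]: Upper door interlock offline=not, Standby leveling sensor fails=not → no input occurs → does not occur.
Brake release fails [OR]: #1 door operator is inoperative=not, Auxiliary safety relay degraded=not, Leveling path lost=not → no input occurs → does not occur.
Door loop unavailable [OR]: Governor switch fails=not, Reserve encoder lost=occurs → at least one input occurs → occurs.
Safety circuit down [OR]: Door loop unavailable=occurs, Lower brake coil trips=not, Redundant main contactor lost=not → at least one input occurs → occurs.
Elevator stuck between floors [AND]: Brake release fails=not, Safety circuit down=occurs, B hoist motor is inoperative=occurs → not all inputs occur → does not occur.

No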